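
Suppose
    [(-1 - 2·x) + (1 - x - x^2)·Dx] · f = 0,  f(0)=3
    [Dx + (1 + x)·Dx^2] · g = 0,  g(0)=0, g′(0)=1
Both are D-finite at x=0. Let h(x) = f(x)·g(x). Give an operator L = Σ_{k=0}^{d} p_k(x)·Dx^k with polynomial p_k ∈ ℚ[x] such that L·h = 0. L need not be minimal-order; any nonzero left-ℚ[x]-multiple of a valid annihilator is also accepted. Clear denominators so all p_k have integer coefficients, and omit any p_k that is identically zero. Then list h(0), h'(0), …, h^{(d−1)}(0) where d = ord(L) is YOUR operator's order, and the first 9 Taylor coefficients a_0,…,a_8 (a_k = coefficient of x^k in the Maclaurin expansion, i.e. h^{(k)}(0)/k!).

f: a_k = 3, 3, 6, 9, 15, 24, 39, 63, 102, …
g: a_k = 0, 1, -1/2, 1/3, -1/4, 1/5, -1/6, 1/7, -1/8, …
h₀=f·g: eliminate ⇒ L₀, order ≤ 1·2.
L = (3 + 4·x) + (1 + 7·x + 5·x^2)·Dx + (-1 + 2·x^2 + x^3)·Dx^2  (order 2).
h: a_k = 0, 3, 3/2, 11/2, 25/4, 247/20, 181/10, 4323/140, 13609/280, …
ICs: h(0) = 0, h′(0) = 3.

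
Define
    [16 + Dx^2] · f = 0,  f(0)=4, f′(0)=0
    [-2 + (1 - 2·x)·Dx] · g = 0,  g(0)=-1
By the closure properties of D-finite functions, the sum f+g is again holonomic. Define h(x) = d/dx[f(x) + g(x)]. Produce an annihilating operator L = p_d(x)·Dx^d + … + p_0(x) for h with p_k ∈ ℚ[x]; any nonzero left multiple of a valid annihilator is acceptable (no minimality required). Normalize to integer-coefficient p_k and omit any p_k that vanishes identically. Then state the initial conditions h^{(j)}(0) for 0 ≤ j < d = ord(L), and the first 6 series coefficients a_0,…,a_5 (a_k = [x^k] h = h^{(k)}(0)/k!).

f: a_k = 4, 0, -32, 0, 128/3, 0, …
g: a_k = -1, -2, -4, -8, -16, -32, …
Sum ⇒ L₀ = lclm(L_f,L_g) in ℚ(x)⟨Dx⟩.
Differentiate: ansatz ord ≤ ord L₀ ⇒ L.
L = (512 - 512·x + 512·x^2) + (-80 + 288·x - 384·x^2 + 256·x^3)·Dx + (32 - 32·x + 32·x^2)·Dx^2 + (-5 + 18·x - 24·x^2 + 16·x^3)·Dx^3  (order 3).
h: a_k = -2, -72, -24, 320/3, -160, -7808/15, …
ICs: h(0) = -2, h′(0) = -72, h′′(0) = -48.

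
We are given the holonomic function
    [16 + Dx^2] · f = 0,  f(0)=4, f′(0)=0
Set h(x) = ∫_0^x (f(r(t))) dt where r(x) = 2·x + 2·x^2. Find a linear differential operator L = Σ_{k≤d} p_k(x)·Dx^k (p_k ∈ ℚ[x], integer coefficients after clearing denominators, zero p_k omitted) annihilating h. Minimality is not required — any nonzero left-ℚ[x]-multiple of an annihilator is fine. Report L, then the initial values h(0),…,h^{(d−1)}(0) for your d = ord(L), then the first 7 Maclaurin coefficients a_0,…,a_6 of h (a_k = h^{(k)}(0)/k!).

f: a_k = 4, 0, -32, 0, 128/3, 0, -1024/45, …
h₀=f(r): pull back L_f along r ⇒ L₀.
Integrate: L := L₀·Dx.
L = (64 + 384·x + 768·x^2 + 512·x^3)·Dx - 2·Dx^2 + (1 + 2·x)·Dx^3  (order 3).
h: a_k = 0, 4, 0, -128/3, -64, 1664/15, 4096/9, …
ICs: h(0) = 0, h′(0) = 4, h′′(0) = 0.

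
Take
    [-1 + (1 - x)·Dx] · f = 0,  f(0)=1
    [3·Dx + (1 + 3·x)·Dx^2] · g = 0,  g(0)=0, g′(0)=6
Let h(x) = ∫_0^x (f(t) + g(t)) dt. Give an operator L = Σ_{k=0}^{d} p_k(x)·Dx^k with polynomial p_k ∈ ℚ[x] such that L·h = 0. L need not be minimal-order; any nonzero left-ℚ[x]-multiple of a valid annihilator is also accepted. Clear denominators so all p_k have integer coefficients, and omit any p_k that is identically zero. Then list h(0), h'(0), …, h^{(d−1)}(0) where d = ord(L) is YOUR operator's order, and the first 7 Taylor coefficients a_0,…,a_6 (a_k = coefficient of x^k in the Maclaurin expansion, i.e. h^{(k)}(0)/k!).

L = (54 + 18·x)·Dx^2 + (-12 + 72·x + 36·x^2)·Dx^3 + (-5 - 13·x + 9·x^2 + 9·x^3)·Dx^4  (order 4).
h: a_k = 0, 1, 7/2, -8/3, 19/4, -79/10, 491/30, …
ICs: h(0) = 0, h′(0) = 1, h′′(0) = 7, h′′′(0) = -16.

f: a_k = 1, 1, 1, 1, 1, 1, 1, …
g: a_k = 0, 6, -9, 18, -81/2, 486/5, -243, …
Weyl lclm of L_f,L_g ⇒ L₀ (ord ≤ 3).
∫: right-multiply L₀ by Dx.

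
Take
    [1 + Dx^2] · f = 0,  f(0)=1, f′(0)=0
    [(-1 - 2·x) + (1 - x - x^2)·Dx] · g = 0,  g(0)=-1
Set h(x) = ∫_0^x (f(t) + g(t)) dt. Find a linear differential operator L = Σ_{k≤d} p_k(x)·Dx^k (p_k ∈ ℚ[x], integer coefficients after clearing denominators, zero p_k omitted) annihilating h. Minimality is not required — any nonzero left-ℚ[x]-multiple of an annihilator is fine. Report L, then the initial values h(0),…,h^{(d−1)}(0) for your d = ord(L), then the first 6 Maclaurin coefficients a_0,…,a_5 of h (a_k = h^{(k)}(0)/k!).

L = (-19 - 48·x - 31·x^2 - 24·x^3 - 5·x^4 - 2·x^5)·Dx + (5 - x - 4·x^2 - 7·x^3 - 6·x^4 - 3·x^5 - x^6)·Dx^2 + (-19 - 48·x - 31·x^2 - 24·x^3 - 5·x^4 - 2·x^5)·Dx^3 + (5 - x - 4·x^2 - 7·x^3 - 6·x^4 - 3·x^5 - x^6)·Dx^4  (order 4).
h: a_k = 0, 0, -1/2, -5/6, -3/4, -119/120, …
ICs: h(0) = 0, h′(0) = 0, h′′(0) = -1, h′′′(0) = -5.

f: a_k = 1, 0, -1/2, 0, 1/24, 0, …
g: a_k = -1, -1, -2, -3, -5, -8, …
Sum ⇒ L₀ = lclm(L_f,L_g) in ℚ(x)⟨Dx⟩.
∫: right-multiply L₀ by Dx.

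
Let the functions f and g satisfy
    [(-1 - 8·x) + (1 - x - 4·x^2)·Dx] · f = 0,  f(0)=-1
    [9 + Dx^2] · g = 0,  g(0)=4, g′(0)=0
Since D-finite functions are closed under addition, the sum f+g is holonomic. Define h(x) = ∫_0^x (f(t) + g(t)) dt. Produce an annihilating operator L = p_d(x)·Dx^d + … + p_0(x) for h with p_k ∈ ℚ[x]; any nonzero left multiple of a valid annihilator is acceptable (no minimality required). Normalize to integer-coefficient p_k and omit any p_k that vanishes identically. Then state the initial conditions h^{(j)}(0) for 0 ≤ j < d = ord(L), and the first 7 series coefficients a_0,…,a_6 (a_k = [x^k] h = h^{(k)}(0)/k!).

f: a_k = -1, -1, -5, -9, -29, -65, -181, …
g: a_k = 4, 0, -18, 0, 27/2, 0, -81/20, …
L₀ := lclm(L_f,L_g); ord L₀ ≤ 1+2.
h=∫h₀ ⇒ L = L₀·Dx.
L = (567 + 4806·x + 3321·x^2 + 9936·x^3 + 6480·x^4 + 10368·x^5)·Dx + (-171 + 117·x + 441·x^2 - 135·x^3 + 540·x^4 + 3888·x^5 + 5184·x^6)·Dx^2 + (63 + 534·x + 369·x^2 + 1104·x^3 + 720·x^4 + 1152·x^5)·Dx^3 + (-19 + 13·x + 49·x^2 - 15·x^3 + 60·x^4 + 432·x^5 + 576·x^6)·Dx^4  (order 4).
h: a_k = 0, 3, -1/2, -23/3, -9/4, -31/10, -65/6, …
ICs: h(0) = 0, h′(0) = 3, h′′(0) = -1, h′′′(0) = -46.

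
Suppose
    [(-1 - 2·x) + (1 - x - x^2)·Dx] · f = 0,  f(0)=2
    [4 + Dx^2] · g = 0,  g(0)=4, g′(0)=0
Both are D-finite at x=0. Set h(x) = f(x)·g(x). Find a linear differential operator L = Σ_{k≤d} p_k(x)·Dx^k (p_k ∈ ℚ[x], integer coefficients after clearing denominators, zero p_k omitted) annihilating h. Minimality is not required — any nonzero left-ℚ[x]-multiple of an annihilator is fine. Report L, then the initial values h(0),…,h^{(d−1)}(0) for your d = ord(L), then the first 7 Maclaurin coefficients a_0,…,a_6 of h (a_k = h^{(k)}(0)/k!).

L = (-2 + 4·x + 4·x^2) + (2 + 4·x)·Dx + (-1 + x + x^2)·Dx^2  (order 2).
h: a_k = 8, 8, 0, 8, 40/3, 64/3, 1528/45, …
ICs: h(0) = 8, h′(0) = 8.

f: a_k = 2, 2, 4, 6, 10, 16, 26, …
g: a_k = 4, 0, -8, 0, 8/3, 0, -16/45, …
L₀ := L_f ⊗_s L_g (sym. prod.), ord ≤ 2.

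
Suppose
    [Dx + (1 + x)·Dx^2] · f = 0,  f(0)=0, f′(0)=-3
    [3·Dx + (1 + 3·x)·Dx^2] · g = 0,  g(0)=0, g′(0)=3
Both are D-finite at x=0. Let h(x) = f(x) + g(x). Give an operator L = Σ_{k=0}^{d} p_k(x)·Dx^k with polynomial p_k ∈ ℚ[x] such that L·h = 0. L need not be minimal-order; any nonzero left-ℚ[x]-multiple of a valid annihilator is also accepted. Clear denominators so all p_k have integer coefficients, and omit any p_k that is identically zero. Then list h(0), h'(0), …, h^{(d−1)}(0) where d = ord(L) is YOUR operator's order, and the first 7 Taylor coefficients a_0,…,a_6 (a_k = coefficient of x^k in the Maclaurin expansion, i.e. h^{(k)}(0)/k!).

f: a_k = 0, -3, 3/2, -1, 3/4, -3/5, 1/2, …
g: a_k = 0, 3, -9/2, 9, -81/4, 243/5, -243/2, …
f+g: L₀ = lclm(L_f,L_g), ord ≤ 2+2.
L = 6·Dx + (8 + 12·x)·Dx^2 + (1 + 4·x + 3·x^2)·Dx^3  (order 3).
h: a_k = 0, 0, -3, 8, -39/2, 48, -121, …
ICs: h(0) = 0, h′(0) = 0, h′′(0) = -6.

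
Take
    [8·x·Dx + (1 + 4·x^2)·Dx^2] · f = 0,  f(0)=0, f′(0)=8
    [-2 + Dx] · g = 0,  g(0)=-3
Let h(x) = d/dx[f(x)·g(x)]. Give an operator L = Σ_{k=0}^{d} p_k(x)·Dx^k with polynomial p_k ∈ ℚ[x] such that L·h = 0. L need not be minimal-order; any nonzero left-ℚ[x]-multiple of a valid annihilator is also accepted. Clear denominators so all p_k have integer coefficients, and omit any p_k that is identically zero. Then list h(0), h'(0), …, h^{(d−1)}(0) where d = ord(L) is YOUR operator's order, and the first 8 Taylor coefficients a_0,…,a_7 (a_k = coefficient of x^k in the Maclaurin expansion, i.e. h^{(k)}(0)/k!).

f: a_k = 0, 8, 0, -32/3, 0, 128/5, 0, -512/7, …
g: a_k = -3, -6, -6, -4, -2, -4/5, -4/15, -8/105, …
h₀=f·g: eliminate ⇒ L₀, order ≤ 2·1.
Derive L from L₀ (diff closure).
L = (4 + 40·x - 48·x^2 + 32·x^3) + (-24·x + 32·x^2 - 32·x^3)·Dx + (-1 + 2·x - 4·x^2 + 8·x^3)·Dx^2  (order 2).
h: a_k = -24, -96, -48, 128, -144, -704, 2976/5, 57856/21, …
ICs: h(0) = -24, h′(0) = -96.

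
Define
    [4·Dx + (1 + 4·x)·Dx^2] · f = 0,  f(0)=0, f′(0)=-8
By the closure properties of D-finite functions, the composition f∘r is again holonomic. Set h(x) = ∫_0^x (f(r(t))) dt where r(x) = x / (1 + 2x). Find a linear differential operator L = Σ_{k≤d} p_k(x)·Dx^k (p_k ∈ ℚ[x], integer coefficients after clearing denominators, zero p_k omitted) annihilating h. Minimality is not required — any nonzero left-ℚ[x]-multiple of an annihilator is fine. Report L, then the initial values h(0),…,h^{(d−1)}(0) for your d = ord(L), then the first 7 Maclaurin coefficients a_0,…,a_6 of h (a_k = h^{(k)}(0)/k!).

L = (8 + 24·x)·Dx^2 + (1 + 8·x + 12·x^2)·Dx^3  (order 3).
h: a_k = 0, 0, -4, 32/3, -104/3, 128, -7744/15, …
ICs: h(0) = 0, h′(0) = 0, h′′(0) = -8.

f: a_k = 0, -8, 16, -128/3, 128, -2048/5, 4096/3, …
h₀=f(r): pull back L_f along r ⇒ L₀.
h=∫h₀ ⇒ L = L₀·Dx.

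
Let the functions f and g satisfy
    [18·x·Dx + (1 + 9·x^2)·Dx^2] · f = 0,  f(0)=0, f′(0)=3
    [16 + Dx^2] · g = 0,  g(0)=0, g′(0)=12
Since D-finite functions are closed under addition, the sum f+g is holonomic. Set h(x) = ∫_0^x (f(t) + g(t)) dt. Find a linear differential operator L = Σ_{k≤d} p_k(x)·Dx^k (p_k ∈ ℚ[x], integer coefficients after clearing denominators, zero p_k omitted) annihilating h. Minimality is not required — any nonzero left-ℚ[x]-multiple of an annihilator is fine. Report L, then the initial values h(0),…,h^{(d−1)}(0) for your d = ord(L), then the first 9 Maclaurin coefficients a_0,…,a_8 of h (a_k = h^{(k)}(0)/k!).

L = (-13248·x + 181440·x^3 + 186624·x^5)·Dx^2 + (-16 + 6048·x^2 + 66096·x^4 + 93312·x^6)·Dx^3 + (-828·x + 11340·x^3 + 11664·x^5)·Dx^4 + (-1 + 378·x^2 + 4131·x^4 + 5832·x^6)·Dx^5  (order 5).
h: a_k = 0, 0, 15/2, 0, -41/4, 0, 371/30, 0, -33829/840, …
ICs: h(0) = 0, h′(0) = 0, h′′(0) = 15, h′′′(0) = 0, h′′′′(0) = -246.

f: a_k = 0, 3, 0, -9, 0, 243/5, 0, -2187/7, 0, …
g: a_k = 0, 12, 0, -32, 0, 128/5, 0, -1024/105, 0, …
Sum ⇒ L₀ = lclm(L_f,L_g) in ℚ(x)⟨Dx⟩.
h=∫h₀ ⇒ L = L₀·Dx.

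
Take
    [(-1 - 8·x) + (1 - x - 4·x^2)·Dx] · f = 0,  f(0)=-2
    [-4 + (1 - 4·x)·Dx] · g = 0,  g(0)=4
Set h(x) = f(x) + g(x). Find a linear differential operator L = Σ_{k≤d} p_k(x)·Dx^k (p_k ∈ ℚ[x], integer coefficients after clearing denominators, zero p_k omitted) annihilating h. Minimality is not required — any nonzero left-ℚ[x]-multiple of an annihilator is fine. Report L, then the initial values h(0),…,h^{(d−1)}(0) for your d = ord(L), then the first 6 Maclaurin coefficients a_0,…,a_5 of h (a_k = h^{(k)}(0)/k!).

L = (8 - 288·x + 384·x^2 - 512·x^3) + (22 - 8·x - 288·x^2 + 640·x^3 - 1024·x^4)·Dx + (-3 + 23·x - 56·x^2 + 32·x^3 + 128·x^4 - 256·x^5)·Dx^2  (order 2).
h: a_k = 2, 14, 54, 238, 966, 3966, …
ICs: h(0) = 2, h′(0) = 14.

f: a_k = -2, -2, -10, -18, -58, -130, …
g: a_k = 4, 16, 64, 256, 1024, 4096, …
Weyl lclm of L_f,L_g ⇒ L₀ (ord ≤ 2).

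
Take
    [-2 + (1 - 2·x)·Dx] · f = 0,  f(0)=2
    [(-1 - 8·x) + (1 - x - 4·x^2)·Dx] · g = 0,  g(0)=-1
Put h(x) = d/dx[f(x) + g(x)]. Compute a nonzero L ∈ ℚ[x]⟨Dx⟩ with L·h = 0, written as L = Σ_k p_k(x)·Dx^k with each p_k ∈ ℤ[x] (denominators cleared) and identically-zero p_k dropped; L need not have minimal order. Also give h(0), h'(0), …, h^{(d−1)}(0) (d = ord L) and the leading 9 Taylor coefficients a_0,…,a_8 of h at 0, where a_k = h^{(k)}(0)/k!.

f: a_k = 2, 4, 8, 16, 32, 64, 128, 256, 512, …
g: a_k = -1, -1, -5, -9, -29, -65, -181, -441, -1165, …
f+g: L₀ = lclm(L_f,L_g), ord ≤ 1+1.
Derive L from L₀ (diff closure).
L = (12 - 576·x + 1152·x^2 - 3072·x^3 + 1536·x^4) + (15 + 60·x - 288·x^2 + 1152·x^3 - 2880·x^4 + 1536·x^5)·Dx + (-3 + 21·x - 78·x^2 + 128·x^3 + 96·x^4 - 448·x^5 + 256·x^6)·Dx^2  (order 2).
h: a_k = 3, 6, 21, 12, -5, -318, -1295, -5224, -17145, …
ICs: h(0) = 3, h′(0) = 6.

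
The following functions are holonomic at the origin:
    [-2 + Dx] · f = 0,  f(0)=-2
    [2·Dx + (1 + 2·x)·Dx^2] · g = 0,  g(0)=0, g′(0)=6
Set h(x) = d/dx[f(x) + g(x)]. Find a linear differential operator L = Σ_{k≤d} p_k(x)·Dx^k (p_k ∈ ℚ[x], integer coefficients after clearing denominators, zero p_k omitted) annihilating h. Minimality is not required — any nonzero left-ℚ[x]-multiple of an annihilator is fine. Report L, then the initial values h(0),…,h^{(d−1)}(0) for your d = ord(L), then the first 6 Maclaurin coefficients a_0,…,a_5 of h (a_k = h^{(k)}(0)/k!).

L = (-6 - 4·x) + (1 - 4·x - 4·x^2)·Dx + (1 + 3·x + 2·x^2)·Dx^2  (order 2).
h: a_k = 2, -20, 16, -160/3, 280/3, -2896/15, …
ICs: h(0) = 2, h′(0) = -20.

f: a_k = -2, -4, -4, -8/3, -4/3, -8/15, …
g: a_k = 0, 6, -6, 8, -12, 96/5, …
h₀=f+g: left-lcm gives L₀, ord ≤ 3.
h₀' ⇒ L via d/dx closure of L₀.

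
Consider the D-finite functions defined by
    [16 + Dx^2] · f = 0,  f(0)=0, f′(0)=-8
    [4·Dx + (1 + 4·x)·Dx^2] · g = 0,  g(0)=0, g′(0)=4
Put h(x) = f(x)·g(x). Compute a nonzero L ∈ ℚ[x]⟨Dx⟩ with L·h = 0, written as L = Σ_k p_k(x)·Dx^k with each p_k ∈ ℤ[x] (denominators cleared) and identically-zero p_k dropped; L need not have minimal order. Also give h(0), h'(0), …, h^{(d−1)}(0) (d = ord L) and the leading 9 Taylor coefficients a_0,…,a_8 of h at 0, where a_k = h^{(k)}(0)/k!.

f: a_k = 0, -8, 0, 64/3, 0, -256/15, 0, 2048/315, 0, …
g: a_k = 0, 4, -8, 64/3, -64, 1024/5, -2048/3, 16384/7, -8192, …
Sym-product of L_f,L_g gives L₀ (≤ ord 4).
L = (-768 + 6144·x + 77824·x^2 + 262144·x^3 + 262144·x^4) + (256 + 5120·x + 24576·x^2 + 32768·x^3)·Dx + (1280·x + 10752·x^2 + 32768·x^3 + 32768·x^4)·Dx^2 + (16 + 320·x + 1536·x^2 + 2048·x^3)·Dx^3 + (3 + 56·x + 368·x^2 + 1024·x^3 + 1024·x^4)·Dx^4  (order 4).
h: a_k = 0, 0, -32, 64, -256/3, 1024/3, -11264/9, 63488/15, -925696/63, …
ICs: h(0) = 0, h′(0) = 0, h′′(0) = -64, h′′′(0) = 384.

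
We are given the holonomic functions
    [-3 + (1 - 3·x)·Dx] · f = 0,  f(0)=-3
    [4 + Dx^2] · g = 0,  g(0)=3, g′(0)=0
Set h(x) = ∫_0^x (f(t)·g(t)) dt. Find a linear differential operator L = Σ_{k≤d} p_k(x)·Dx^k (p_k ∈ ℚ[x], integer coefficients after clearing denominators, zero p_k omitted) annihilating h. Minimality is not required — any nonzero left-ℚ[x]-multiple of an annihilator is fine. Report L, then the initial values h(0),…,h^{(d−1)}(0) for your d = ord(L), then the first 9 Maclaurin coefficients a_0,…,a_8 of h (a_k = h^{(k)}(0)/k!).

f: a_k = -3, -9, -27, -81, -243, -729, -2187, -6561, -19683, …
g: a_k = 3, 0, -6, 0, 2, 0, -4/15, 0, 2/105, …
Product ⇒ symmetric product L₀, ord ≤ 2.
h=∫h₀ ⇒ L = L₀·Dx.
L = (-4 + 12·x)·Dx + 6·Dx^2 + (-1 + 3·x)·Dx^3  (order 3).
h: a_k = 0, -9, -27/2, -21, -189/4, -573/5, -573/2, -3683/5, -77343/40, …
ICs: h(0) = 0, h′(0) = -9, h′′(0) = -27.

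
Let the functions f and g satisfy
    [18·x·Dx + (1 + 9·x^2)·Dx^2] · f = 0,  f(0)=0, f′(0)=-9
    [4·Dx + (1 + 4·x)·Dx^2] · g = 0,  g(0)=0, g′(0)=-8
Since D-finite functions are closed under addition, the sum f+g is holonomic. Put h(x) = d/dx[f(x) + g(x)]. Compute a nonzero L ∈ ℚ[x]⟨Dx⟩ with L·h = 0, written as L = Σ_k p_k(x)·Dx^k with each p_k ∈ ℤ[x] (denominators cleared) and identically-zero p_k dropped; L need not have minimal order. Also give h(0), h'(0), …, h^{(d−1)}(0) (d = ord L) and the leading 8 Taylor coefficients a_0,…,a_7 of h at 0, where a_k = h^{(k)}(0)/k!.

L = (-36 - 432·x + 972·x^2 + 1296·x^3) + (-25 - 72·x - 189·x^2 + 1944·x^3 + 2592·x^4)·Dx + (-2 + x + 36·x^2 + 81·x^3 + 486·x^4 + 648·x^5)·Dx^2  (order 2).
h: a_k = -17, 32, -47, 512, -2777, 8192, -26207, 131072, …
ICs: h(0) = -17, h′(0) = 32.

f: a_k = 0, -9, 0, 27, 0, -729/5, 0, 6561/7, …
g: a_k = 0, -8, 16, -128/3, 128, -2048/5, 4096/3, -32768/7, …
Sum ⇒ L₀ = lclm(L_f,L_g) in ℚ(x)⟨Dx⟩.
h=h₀': d/dx-closure on L₀ ⇒ L.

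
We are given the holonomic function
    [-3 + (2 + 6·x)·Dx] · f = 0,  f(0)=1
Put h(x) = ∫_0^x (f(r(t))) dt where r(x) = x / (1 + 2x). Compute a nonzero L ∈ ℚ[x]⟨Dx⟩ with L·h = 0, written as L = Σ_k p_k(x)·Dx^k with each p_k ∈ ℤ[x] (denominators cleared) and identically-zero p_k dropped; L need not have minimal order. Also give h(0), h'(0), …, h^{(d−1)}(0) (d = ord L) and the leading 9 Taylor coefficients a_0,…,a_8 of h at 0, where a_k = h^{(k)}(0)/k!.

f: a_k = 1, 3/2, -9/8, 27/16, -405/128, 1701/256, -15309/1024, 72171/2048, -2814669/32768, …
Substitute x→r, Dx→(1/r')Dx; clear ⇒ L₀.
h=∫₀ˣh₀: take L = L₀·Dx.
L = -3·Dx + (2 + 14·x + 20·x^2)·Dx^2  (order 2).
h: a_k = 0, 1, 3/4, -11/8, 195/64, -993/128, 11303/512, -492501/7168, 3761283/16384, …
ICs: h(0) = 0, h′(0) = 1.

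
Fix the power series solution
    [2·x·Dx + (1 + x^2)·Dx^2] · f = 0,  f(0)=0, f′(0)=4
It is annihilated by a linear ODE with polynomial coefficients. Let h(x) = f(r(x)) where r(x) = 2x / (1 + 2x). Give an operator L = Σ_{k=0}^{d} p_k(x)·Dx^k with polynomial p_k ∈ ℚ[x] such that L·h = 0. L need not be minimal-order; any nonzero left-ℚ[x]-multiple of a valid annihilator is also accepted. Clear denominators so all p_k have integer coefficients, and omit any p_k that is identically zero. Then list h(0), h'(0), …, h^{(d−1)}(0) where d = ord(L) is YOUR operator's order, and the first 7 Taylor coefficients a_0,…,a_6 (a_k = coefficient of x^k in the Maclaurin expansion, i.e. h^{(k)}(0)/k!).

L = (4 + 16·x)·Dx + (1 + 4·x + 8·x^2)·Dx^2  (order 2).
h: a_k = 0, 8, -16, 64/3, 0, -512/5, 1024/3, …
ICs: h(0) = 0, h′(0) = 8.

f: a_k = 0, 4, 0, -4/3, 0, 4/5, 0, …
h₀=f(r): pull back L_f along r ⇒ L₀.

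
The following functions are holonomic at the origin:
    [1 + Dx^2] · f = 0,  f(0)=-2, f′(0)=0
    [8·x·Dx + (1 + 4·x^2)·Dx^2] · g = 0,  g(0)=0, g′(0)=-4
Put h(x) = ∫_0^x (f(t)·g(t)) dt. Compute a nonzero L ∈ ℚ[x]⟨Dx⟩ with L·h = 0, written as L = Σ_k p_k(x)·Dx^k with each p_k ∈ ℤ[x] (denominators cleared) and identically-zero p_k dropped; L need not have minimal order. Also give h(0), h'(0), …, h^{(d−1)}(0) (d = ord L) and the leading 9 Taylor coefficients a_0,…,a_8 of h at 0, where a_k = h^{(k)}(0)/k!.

f: a_k = -2, 0, 1, 0, -1/12, 0, 1/360, 0, -1/20160, …
g: a_k = 0, -4, 0, 16/3, 0, -64/5, 0, 256/7, 0, …
f·g: L₀ = L_f ⊗_s L_g, ord ≤ 2·2.
Integrate: L := L₀·Dx.
L = (85 + 944·x^2 + 416·x^4 + 256·x^6 + 256·x^8)·Dx + (144·x + 704·x^3 + 768·x^5 + 1024·x^7)·Dx^2 + (90 + 992·x^2 + 576·x^4 + 512·x^6 + 512·x^8)·Dx^3 + (144·x + 704·x^3 + 768·x^5 + 1024·x^7)·Dx^4 + (5 + 48·x^2 + 160·x^4 + 256·x^6 + 256·x^8)·Dx^5  (order 5).
h: a_k = 0, 0, 4, 0, -11/3, 0, 469/90, 0, -54431/5040, …
ICs: h(0) = 0, h′(0) = 0, h′′(0) = 8, h′′′(0) = 0, h′′′′(0) = -88.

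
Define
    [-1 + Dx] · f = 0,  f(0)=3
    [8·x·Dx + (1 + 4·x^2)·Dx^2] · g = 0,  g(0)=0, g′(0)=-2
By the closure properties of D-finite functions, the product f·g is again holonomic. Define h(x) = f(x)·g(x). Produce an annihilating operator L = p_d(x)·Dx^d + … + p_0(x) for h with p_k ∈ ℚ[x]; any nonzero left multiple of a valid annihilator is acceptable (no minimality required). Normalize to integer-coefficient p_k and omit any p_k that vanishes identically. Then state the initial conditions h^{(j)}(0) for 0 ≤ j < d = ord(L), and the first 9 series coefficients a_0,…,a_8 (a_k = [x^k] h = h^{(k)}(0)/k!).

f: a_k = 3, 3, 3/2, 1/2, 1/8, 1/40, 1/240, 1/1680, 1/13440, …
g: a_k = 0, -2, 0, 8/3, 0, -32/5, 0, 128/7, 0, …
Product ⇒ symmetric product L₀, ord ≤ 2.
L = (1 - 8·x + 4·x^2) + (-2 + 8·x - 8·x^2)·Dx + (1 + 4·x^2)·Dx^2  (order 2).
h: a_k = 0, -6, -6, 5, 7, -309/20, -215/12, 12763/280, 43447/840, …
ICs: h(0) = 0, h′(0) = -6.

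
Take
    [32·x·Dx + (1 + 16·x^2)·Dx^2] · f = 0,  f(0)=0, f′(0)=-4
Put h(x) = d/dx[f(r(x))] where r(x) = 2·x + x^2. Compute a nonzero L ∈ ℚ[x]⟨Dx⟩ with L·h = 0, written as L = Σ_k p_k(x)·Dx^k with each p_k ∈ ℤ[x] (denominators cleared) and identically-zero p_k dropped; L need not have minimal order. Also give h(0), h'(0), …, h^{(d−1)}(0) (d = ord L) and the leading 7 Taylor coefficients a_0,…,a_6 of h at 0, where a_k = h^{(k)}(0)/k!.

f: a_k = 0, -4, 0, 64/3, 0, -1024/5, 0, …
h₀=f(r): pull back L_f along r ⇒ L₀.
h₀' ⇒ L via d/dx closure of L₀.
L = (-1 + 128·x + 256·x^2 + 192·x^3 + 48·x^4) + (1 + x + 64·x^2 + 128·x^3 + 80·x^4 + 16·x^5)·Dx  (order 1).
h: a_k = -8, -8, 512, 1024, -32128, -98176, 1982464, …
ICs: h(0) = -8.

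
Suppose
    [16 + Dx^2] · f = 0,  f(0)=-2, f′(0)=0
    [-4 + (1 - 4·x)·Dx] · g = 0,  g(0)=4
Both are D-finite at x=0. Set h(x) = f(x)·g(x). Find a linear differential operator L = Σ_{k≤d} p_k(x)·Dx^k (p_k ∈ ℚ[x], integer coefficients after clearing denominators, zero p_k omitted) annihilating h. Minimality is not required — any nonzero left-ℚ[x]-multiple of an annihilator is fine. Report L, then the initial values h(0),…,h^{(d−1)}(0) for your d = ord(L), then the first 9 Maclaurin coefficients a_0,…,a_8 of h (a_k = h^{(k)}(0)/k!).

L = (-16 + 64·x) + 8·Dx + (-1 + 4·x)·Dx^2  (order 2).
h: a_k = -8, -32, -64, -256, -3328/3, -13312/3, -796672/45, -3186688/45, -17846272/63, …
ICs: h(0) = -8, h′(0) = -32.

f: a_k = -2, 0, 16, 0, -64/3, 0, 512/45, 0, -1024/315, …
g: a_k = 4, 16, 64, 256, 1024, 4096, 16384, 65536, 262144, …
Sym-product of L_f,L_g gives L₀ (≤ ord 2).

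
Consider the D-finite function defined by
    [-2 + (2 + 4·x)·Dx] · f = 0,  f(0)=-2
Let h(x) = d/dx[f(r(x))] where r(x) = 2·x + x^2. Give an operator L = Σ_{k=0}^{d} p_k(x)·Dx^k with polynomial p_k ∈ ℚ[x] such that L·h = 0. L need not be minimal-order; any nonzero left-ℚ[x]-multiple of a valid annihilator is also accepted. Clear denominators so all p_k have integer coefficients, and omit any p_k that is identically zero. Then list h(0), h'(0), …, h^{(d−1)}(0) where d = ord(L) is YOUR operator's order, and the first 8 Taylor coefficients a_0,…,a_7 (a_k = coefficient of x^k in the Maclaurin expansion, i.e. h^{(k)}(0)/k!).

f: a_k = -2, -2, 1, -1, 5/4, -7/4, 21/8, -33/8, …
f∘r: x↦r, Dx↦Dx/r' in L_f ⇒ L₀.
Differentiate: ansatz ord ≤ ord L₀ ⇒ L.
L = -1 + (-1 - 5·x - 6·x^2 - 2·x^3)·Dx  (order 1).
h: a_k = -4, 4, -12, 36, -110, 342, -1078, 3434, …
ICs: h(0) = -4.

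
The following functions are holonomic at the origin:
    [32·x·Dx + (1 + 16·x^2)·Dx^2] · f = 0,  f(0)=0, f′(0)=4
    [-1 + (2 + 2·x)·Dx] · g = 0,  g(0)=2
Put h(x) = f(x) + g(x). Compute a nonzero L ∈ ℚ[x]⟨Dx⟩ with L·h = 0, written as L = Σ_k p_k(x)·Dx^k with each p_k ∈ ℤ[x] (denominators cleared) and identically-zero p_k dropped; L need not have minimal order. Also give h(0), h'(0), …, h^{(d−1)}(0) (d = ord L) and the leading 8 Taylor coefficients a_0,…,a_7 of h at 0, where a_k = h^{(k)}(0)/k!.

f: a_k = 0, 4, 0, -64/3, 0, 1024/5, 0, -16384/7, …
g: a_k = 2, 1, -1/4, 1/8, -5/64, 7/128, -21/512, 33/1024, …
h₀=f+g: left-lcm gives L₀, ord ≤ 3.
L = (-64 - 160·x + 3072·x^2 + 1536·x^3)·Dx + (-131 - 256·x + 5920·x^2 + 12288·x^3 + 5376·x^4)·Dx^2 + (-2 + 126·x + 192·x^2 + 2112·x^3 + 3584·x^4 + 1536·x^5)·Dx^3  (order 3).
h: a_k = 2, 5, -1/4, -509/24, -5/64, 131107/640, -21/512, -16776985/7168, …
ICs: h(0) = 2, h′(0) = 5, h′′(0) = -1/2.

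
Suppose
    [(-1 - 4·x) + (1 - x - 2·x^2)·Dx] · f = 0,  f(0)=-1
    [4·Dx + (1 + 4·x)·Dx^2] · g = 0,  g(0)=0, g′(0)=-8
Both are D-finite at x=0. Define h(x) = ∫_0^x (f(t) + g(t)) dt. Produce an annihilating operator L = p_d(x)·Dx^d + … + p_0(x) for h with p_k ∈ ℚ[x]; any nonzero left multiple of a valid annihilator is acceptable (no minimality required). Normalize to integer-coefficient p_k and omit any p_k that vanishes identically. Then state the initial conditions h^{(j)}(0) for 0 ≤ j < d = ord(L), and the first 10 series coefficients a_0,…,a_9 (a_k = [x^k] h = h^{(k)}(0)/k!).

L = (156 + 624·x + 1440·x^2 + 768·x^3 + 768·x^4)·Dx^2 + (-1 + 160·x + 1064·x^2 + 1952·x^3 + 1600·x^4 + 1280·x^5)·Dx^3 + (-5 - 39·x - 66·x^2 + 80·x^3 + 240·x^4 + 384·x^5 + 256·x^6)·Dx^4  (order 4).
h: a_k = 0, -1, -9/2, 13/3, -143/12, 117/5, -2153/30, 3967/21, -33363/56, 16213/9, …
ICs: h(0) = 0, h′(0) = -1, h′′(0) = -9, h′′′(0) = 26.

f: a_k = -1, -1, -3, -5, -11, -21, -43, -85, -171, -341, …
g: a_k = 0, -8, 16, -128/3, 128, -2048/5, 4096/3, -32768/7, 16384, -524288/9, …
Sum ⇒ L₀ = lclm(L_f,L_g) in ℚ(x)⟨Dx⟩.
h=∫₀ˣh₀: take L = L₀·Dx.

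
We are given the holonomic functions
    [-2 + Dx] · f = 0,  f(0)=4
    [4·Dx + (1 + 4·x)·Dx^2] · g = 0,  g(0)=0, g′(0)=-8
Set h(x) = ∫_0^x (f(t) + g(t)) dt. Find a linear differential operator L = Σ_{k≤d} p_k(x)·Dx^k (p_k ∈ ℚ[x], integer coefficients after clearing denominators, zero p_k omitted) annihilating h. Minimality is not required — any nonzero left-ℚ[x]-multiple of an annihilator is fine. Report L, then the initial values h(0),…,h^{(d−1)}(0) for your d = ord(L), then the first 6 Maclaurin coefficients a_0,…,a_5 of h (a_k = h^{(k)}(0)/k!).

f: a_k = 4, 8, 8, 16/3, 8/3, 16/15, …
g: a_k = 0, -8, 16, -128/3, 128, -2048/5, …
L₀ := lclm(L_f,L_g); ord L₀ ≤ 1+2.
Integrate: L := L₀·Dx.
L = (-40 - 32·x)·Dx^2 + (14 - 16·x - 32·x^2)·Dx^3 + (3 + 16·x + 16·x^2)·Dx^4  (order 4).
h: a_k = 0, 4, 0, 8, -28/3, 392/15, …
ICs: h(0) = 0, h′(0) = 4, h′′(0) = 0, h′′′(0) = 48.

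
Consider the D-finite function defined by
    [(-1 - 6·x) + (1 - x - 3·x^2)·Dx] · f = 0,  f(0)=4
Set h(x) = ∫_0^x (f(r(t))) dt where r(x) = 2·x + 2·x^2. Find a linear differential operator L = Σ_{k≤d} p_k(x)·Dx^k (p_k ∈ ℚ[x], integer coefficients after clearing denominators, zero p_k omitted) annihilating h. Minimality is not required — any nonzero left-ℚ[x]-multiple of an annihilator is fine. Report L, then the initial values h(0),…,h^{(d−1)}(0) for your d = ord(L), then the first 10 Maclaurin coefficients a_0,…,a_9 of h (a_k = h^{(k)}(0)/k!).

f: a_k = 4, 4, 16, 28, 76, 160, 388, 868, 2032, 4636, …
f∘r: x↦r, Dx↦Dx/r' in L_f ⇒ L₀.
∫: right-multiply L₀ by Dx.
L = (2 + 28·x + 72·x^2 + 48·x^3)·Dx + (-1 + 2·x + 14·x^2 + 24·x^3 + 12·x^4)·Dx^2  (order 2).
h: a_k = 0, 4, 4, 24, 88, 1952/5, 1776, 57952/7, 39520, 191424, …
ICs: h(0) = 0, h′(0) = 4.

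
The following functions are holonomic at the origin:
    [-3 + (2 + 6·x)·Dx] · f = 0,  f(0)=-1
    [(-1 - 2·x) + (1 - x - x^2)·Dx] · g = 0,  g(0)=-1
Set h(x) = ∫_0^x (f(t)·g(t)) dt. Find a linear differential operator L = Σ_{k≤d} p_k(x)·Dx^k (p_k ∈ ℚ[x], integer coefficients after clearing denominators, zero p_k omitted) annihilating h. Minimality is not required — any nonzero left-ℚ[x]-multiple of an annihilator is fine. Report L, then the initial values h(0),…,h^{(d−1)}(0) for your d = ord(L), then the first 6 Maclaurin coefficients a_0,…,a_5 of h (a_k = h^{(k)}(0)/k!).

f: a_k = -1, -3/2, 9/8, -27/16, 405/128, -1701/256, …
g: a_k = -1, -1, -2, -3, -5, -8, …
Sym-product of L_f,L_g gives L₀ (≤ ord 1).
∫: right-multiply L₀ by Dx.
L = (5 + 7·x + 9·x^2)·Dx + (-2 - 4·x + 8·x^2 + 6·x^3)·Dx^2  (order 2).
h: a_k = 0, 1, 5/4, 19/24, 105/64, 739/640, …
ICs: h(0) = 0, h′(0) = 1.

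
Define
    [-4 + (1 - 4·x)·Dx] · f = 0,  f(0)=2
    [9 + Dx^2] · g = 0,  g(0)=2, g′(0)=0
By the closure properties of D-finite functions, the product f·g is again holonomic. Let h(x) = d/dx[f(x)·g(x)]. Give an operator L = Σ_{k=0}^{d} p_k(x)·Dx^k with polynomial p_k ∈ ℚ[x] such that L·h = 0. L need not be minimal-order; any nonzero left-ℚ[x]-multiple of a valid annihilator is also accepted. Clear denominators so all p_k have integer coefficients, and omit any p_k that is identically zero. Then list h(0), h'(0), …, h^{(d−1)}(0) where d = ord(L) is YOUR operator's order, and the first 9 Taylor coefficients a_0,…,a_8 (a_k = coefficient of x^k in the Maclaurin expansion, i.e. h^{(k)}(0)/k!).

L = (-23 - 72·x + 144·x^2) + (-8 + 32·x)·Dx + (1 - 8·x + 16·x^2)·Dx^2  (order 2).
h: a_k = 16, 92, 552, 2998, 14990, 719277/10, 1678313/5, 214824793/140, 1933423137/280, …
ICs: h(0) = 16, h′(0) = 92.

f: a_k = 2, 8, 32, 128, 512, 2048, 8192, 32768, 131072, …
g: a_k = 2, 0, -9, 0, 27/4, 0, -81/40, 0, 729/2240, …
L₀ := L_f ⊗_s L_g (sym. prod.), ord ≤ 2.
Derive L from L₀ (diff closure).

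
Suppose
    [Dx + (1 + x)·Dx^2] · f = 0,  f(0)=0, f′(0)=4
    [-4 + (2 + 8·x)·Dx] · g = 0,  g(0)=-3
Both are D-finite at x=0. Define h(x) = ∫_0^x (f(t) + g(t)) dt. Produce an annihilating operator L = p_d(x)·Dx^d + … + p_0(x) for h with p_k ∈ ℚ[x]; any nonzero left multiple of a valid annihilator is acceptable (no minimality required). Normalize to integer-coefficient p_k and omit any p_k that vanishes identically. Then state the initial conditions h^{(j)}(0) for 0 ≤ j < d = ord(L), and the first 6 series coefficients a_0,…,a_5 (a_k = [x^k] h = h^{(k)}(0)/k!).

L = (-8 + 4·x)·Dx^2 + (-10 - 8·x + 20·x^2)·Dx^3 + (-1 - 3·x + 6·x^2 + 8·x^3)·Dx^4  (order 4).
h: a_k = 0, -3, -1, 4/3, -8/3, 29/5, …
ICs: h(0) = 0, h′(0) = -3, h′′(0) = -2, h′′′(0) = 8.

f: a_k = 0, 4, -2, 4/3, -1, 4/5, …
g: a_k = -3, -6, 6, -12, 30, -84, …
Weyl lclm of L_f,L_g ⇒ L₀ (ord ≤ 3).
∫: right-multiply L₀ by Dx.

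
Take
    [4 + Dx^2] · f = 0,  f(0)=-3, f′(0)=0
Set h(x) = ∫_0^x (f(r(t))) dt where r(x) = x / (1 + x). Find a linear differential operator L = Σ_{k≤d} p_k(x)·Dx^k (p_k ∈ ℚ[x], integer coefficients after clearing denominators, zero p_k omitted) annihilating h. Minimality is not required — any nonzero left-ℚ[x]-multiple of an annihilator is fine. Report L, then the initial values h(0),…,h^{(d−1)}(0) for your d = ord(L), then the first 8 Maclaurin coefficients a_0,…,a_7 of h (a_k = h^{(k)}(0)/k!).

L = 4·Dx + (2 + 6·x + 6·x^2 + 2·x^3)·Dx^2 + (1 + 4·x + 6·x^2 + 4·x^3 + x^4)·Dx^3  (order 3).
h: a_k = 0, -3, 0, 2, -3, 16/5, -8/3, 22/15, …
ICs: h(0) = 0, h′(0) = -3, h′′(0) = 0.

f: a_k = -3, 0, 6, 0, -2, 0, 4/15, 0, …
L₀ from L_f via x↦r, Dx↦r'^{-1}Dx.
h=∫h₀ ⇒ L = L₀·Dx.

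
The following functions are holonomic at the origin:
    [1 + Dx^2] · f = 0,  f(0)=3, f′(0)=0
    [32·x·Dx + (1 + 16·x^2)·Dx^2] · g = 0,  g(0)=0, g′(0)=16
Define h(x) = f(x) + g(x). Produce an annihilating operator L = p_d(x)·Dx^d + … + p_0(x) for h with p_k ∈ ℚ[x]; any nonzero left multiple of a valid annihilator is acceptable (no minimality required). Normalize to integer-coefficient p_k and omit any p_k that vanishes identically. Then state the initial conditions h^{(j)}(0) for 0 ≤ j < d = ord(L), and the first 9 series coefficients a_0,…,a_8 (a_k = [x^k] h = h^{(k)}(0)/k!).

f: a_k = 3, 0, -3/2, 0, 1/8, 0, -1/240, 0, 1/13440, …
g: a_k = 0, 16, 0, -256/3, 0, 4096/5, 0, -65536/7, 0, …
h₀=f+g: left-lcm gives L₀, ord ≤ 4.
L = (-6112·x + 99328·x^3 + 8192·x^5)·Dx + (-31 + 1072·x^2 + 25344·x^4 + 4096·x^6)·Dx^2 + (-6112·x + 99328·x^3 + 8192·x^5)·Dx^3 + (-31 + 1072·x^2 + 25344·x^4 + 4096·x^6)·Dx^4  (order 4).
h: a_k = 3, 16, -3/2, -256/3, 1/8, 4096/5, -1/240, -65536/7, 1/13440, …
ICs: h(0) = 3, h′(0) = 16, h′′(0) = -3, h′′′(0) = -512.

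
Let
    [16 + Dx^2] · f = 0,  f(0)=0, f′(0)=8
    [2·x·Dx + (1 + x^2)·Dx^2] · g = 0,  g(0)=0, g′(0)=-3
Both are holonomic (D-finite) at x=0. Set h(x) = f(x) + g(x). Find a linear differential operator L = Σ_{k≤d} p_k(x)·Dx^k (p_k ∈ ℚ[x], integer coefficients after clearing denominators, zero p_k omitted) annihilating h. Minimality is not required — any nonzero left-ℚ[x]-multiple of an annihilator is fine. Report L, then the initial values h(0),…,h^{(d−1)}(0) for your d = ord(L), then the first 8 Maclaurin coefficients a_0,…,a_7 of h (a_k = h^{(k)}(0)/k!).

L = (64·x + 704·x^3 + 256·x^5)·Dx + (112 + 416·x^2 + 432·x^4 + 128·x^6)·Dx^2 + (4·x + 44·x^3 + 16·x^5)·Dx^3 + (7 + 26·x^2 + 27·x^4 + 8·x^6)·Dx^4  (order 4).
h: a_k = 0, 5, 0, -61/3, 0, 247/15, 0, -1913/315, …
ICs: h(0) = 0, h′(0) = 5, h′′(0) = 0, h′′′(0) = -122.

f: a_k = 0, 8, 0, -64/3, 0, 256/15, 0, -2048/315, …
g: a_k = 0, -3, 0, 1, 0, -3/5, 0, 3/7, …
Sum ⇒ L₀ = lclm(L_f,L_g) in ℚ(x)⟨Dx⟩.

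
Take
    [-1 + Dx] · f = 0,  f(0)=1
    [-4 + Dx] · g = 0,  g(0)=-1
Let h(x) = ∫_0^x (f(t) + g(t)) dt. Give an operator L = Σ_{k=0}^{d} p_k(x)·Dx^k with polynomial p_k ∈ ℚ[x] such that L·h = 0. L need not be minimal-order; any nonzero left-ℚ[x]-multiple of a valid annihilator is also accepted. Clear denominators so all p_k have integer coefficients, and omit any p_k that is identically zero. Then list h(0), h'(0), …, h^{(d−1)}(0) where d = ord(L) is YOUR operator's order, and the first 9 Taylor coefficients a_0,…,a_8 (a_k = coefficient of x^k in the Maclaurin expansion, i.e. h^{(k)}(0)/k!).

L = 4·Dx - 5·Dx^2 + Dx^3  (order 3).
h: a_k = 0, 0, -3/2, -5/2, -21/8, -17/8, -341/240, -13/16, -5461/13440, …
ICs: h(0) = 0, h′(0) = 0, h′′(0) = -3.

f: a_k = 1, 1, 1/2, 1/6, 1/24, 1/120, 1/720, 1/5040, 1/40320, …
g: a_k = -1, -4, -8, -32/3, -32/3, -128/15, -256/45, -1024/315, -512/315, …
Sum ⇒ L₀ = lclm(L_f,L_g) in ℚ(x)⟨Dx⟩.
Integrate: L := L₀·Dx.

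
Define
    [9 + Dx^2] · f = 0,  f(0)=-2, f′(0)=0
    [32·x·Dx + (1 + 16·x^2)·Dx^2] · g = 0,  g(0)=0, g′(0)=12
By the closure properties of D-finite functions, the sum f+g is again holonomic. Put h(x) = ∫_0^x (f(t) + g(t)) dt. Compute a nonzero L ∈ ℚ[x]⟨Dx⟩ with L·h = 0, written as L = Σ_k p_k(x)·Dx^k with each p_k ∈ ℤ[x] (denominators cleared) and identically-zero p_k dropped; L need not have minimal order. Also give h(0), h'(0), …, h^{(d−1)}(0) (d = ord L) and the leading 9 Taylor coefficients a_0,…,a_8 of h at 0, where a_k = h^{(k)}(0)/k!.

f: a_k = -2, 0, 9, 0, -27/4, 0, 81/40, 0, -729/2240, …
g: a_k = 0, 12, 0, -64, 0, 3072/5, 0, -49152/7, 0, …
Weyl lclm of L_f,L_g ⇒ L₀ (ord ≤ 4).
∫: right-multiply L₀ by Dx.
L = (-52704·x + 967680·x^3 + 663552·x^5)·Dx^2 + (-207 + 13104·x^2 + 283392·x^4 + 331776·x^6)·Dx^3 + (-5856·x + 107520·x^3 + 73728·x^5)·Dx^4 + (-23 + 1456·x^2 + 31488·x^4 + 36864·x^6)·Dx^5  (order 5).
h: a_k = 0, -2, 6, 3, -16, -27/20, 512/5, 81/280, -6144/7, …
ICs: h(0) = 0, h′(0) = -2, h′′(0) = 12, h′′′(0) = 18, h′′′′(0) = -384.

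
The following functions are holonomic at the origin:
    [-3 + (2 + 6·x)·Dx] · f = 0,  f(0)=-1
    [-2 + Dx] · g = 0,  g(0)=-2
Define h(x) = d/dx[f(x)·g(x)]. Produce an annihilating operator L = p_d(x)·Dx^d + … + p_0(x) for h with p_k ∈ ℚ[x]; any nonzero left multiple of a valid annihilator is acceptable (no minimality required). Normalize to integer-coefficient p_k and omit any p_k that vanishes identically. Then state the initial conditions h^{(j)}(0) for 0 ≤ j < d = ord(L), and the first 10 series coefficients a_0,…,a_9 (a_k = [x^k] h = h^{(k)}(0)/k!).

f: a_k = -1, -3/2, 9/8, -27/16, 405/128, -1701/256, 15309/1024, -72171/2048, 2814669/32768, -14073345/65536, …
g: a_k = -2, -4, -4, -8/3, -4/3, -8/15, -8/45, -16/315, -4/315, -8/2835, …
L₀ := L_f ⊗_s L_g (sym. prod.), ord ≤ 1.
Derive L from L₀ (diff closure).
L = (31 + 168·x + 144·x^2) + (-14 - 66·x - 72·x^2)·Dx  (order 1).
h: a_k = 7, 31/2, 181/8, 241/48, 13279/384, -276497/3840, 9930589/46080, -56288873/92160, 18061579639/10321920, -934003019009/185794560, …
ICs: h(0) = 7.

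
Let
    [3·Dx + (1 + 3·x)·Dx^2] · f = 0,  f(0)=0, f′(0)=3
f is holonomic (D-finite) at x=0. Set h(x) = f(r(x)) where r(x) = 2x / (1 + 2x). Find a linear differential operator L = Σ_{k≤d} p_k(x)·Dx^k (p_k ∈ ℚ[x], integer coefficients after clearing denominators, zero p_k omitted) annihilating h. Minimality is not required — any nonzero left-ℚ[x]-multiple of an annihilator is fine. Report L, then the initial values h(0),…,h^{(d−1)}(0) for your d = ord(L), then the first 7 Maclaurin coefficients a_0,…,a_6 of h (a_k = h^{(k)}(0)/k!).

L = (10 + 32·x)·Dx + (1 + 10·x + 16·x^2)·Dx^2  (order 2).
h: a_k = 0, 6, -30, 168, -1020, 32736/5, -43680, …
ICs: h(0) = 0, h′(0) = 6.

f: a_k = 0, 3, -9/2, 9, -81/4, 243/5, -243/2, …
f∘r: x↦r, Dx↦Dx/r' in L_f ⇒ L₀.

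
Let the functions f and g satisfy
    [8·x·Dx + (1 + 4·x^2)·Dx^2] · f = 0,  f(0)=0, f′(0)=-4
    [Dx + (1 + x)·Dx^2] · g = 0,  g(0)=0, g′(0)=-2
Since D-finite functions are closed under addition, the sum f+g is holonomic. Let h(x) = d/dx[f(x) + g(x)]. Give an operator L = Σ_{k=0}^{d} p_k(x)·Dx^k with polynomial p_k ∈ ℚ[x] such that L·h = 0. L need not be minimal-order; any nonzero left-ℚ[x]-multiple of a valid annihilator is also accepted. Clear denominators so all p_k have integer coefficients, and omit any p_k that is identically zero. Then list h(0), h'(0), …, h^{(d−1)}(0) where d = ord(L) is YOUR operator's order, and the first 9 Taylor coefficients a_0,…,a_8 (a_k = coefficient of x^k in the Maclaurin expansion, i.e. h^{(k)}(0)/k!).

L = (-8 - 24·x + 96·x^2 + 32·x^3) + (-10 - 16·x + 72·x^2 + 192·x^3 + 64·x^4)·Dx + (-1 + 7·x + 8·x^2 + 32·x^3 + 48·x^4 + 16·x^5)·Dx^2  (order 2).
h: a_k = -6, 2, 14, 2, -66, 2, 254, 2, -1026, …
ICs: h(0) = -6, h′(0) = 2.

f: a_k = 0, -4, 0, 16/3, 0, -64/5, 0, 256/7, 0, …
g: a_k = 0, -2, 1, -2/3, 1/2, -2/5, 1/3, -2/7, 1/4, …
f+g: L₀ = lclm(L_f,L_g), ord ≤ 2+2.
Derive L from L₀ (diff closure).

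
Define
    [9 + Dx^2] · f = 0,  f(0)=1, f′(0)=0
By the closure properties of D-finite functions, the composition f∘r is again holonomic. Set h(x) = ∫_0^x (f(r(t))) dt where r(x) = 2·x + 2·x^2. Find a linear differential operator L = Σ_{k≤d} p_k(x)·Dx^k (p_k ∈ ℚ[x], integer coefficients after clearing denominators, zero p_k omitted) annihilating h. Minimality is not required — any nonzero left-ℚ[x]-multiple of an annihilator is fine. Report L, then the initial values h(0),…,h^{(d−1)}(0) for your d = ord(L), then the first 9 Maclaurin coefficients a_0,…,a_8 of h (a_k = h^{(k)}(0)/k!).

f: a_k = 1, 0, -9/2, 0, 27/8, 0, -81/80, 0, 729/4480, …
L₀ from L_f via x↦r, Dx↦r'^{-1}Dx.
h=∫₀ˣh₀: take L = L₀·Dx.
L = (36 + 216·x + 432·x^2 + 288·x^3)·Dx - 2·Dx^2 + (1 + 2·x)·Dx^3  (order 3).
h: a_k = 0, 1, 0, -6, -9, 36/5, 36, 1296/35, -108/5, …
ICs: h(0) = 0, h′(0) = 1, h′′(0) = 0.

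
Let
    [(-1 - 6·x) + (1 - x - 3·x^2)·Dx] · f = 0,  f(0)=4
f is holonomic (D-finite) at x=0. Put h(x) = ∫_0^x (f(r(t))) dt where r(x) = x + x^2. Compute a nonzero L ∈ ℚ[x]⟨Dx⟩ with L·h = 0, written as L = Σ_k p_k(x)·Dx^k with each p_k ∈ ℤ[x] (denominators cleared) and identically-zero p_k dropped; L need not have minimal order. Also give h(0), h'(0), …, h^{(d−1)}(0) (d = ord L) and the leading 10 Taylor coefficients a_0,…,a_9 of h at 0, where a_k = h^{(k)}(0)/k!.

f: a_k = 4, 4, 16, 28, 76, 160, 388, 868, 2032, 4636, …
L₀ from L_f via x↦r, Dx↦r'^{-1}Dx.
h=∫h₀ ⇒ L = L₀·Dx.
L = (1 + 8·x + 18·x^2 + 12·x^3)·Dx + (-1 + x + 4·x^2 + 6·x^3 + 3·x^4)·Dx^2  (order 2).
h: a_k = 0, 4, 2, 20/3, 15, 176/5, 274/3, 1672/7, 1275/2, 15604/9, …
ICs: h(0) = 0, h′(0) = 4.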